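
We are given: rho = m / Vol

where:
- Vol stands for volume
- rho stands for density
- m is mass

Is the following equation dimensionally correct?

Yes

Vol (volume) has dimensions [L^3].
rho (density) has dimensions [L^-3 M].
m (mass) has dimensions [M].

Left side: [L^-3 M]
Right side: [L^-3 M]

Both sides have the same dimensions, so the equation is dimensionally consistent.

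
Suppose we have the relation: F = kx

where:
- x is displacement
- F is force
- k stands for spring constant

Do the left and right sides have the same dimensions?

Yes

x (displacement) has dimensions [L].
F (force) has dimensions [L M T^-2].
k (spring constant) has dimensions [M T^-2].

Left side: [L M T^-2]
Right side: [L M T^-2]

Both sides have the same dimensions, so the equation is dimensionally consistent.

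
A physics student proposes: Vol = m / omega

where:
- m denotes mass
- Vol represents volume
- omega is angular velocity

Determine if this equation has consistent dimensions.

No

m (mass) has dimensions [M].
Vol (volume) has dimensions [L^3].
omega (angular velocity) has dimensions [T^-1].

Left side: [L^3]
Right side: [M T]

The two sides have different dimensions, so the equation is NOT dimensionally consistent.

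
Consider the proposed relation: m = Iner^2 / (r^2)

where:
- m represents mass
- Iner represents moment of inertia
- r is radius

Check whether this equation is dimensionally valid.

No

m (mass) has dimensions [M].
Iner (moment of inertia) has dimensions [L^2 M].
r (radius) has dimensions [L].

Left side: [M]
Right side: [L^2 M^2]

The two sides have different dimensions, so the equation is NOT dimensionally consistent.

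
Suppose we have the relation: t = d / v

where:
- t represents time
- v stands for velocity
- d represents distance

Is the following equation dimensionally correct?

Yes

t (time) has dimensions [T].
v (velocity) has dimensions [L T^-1].
d (distance) has dimensions [L].

Left side: [T]
Right side: [T]

Both sides have the same dimensions, so the equation is dimensionally consistent.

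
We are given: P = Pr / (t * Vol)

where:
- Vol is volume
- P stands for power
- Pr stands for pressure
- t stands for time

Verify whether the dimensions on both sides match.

No

Vol (volume) has dimensions [L^3].
P (power) has dimensions [L^2 M T^-3].
Pr (pressure) has dimensions [L^-1 M T^-2].
t (time) has dimensions [T].

Left side: [L^2 M T^-3]
Right side: [L^-4 M T^-3]

The two sides have different dimensions, so the equation is NOT dimensionally consistent.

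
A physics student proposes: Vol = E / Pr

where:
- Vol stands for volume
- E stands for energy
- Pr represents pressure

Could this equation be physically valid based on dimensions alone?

Yes

Vol (volume) has dimensions [L^3].
E (energy) has dimensions [L^2 M T^-2].
Pr (pressure) has dimensions [L^-1 M T^-2].

Left side: [L^3]
Right side: [L^3]

Both sides have the same dimensions, so the equation is dimensionally consistent.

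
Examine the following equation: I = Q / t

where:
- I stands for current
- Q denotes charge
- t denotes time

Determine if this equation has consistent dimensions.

Yes

I (current) has dimensions [I].
Q (charge) has dimensions [I T].
t (time) has dimensions [T].

Left side: [I]
Right side: [I]

Both sides have the same dimensions, so the equation is dimensionally consistent.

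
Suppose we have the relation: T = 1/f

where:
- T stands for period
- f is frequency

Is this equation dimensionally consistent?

Yes

T (period) has dimensions [T].
f (frequency) has dimensions [T^-1].

Left side: [T]
Right side: [T]

Both sides have the same dimensions, so the equation is dimensionally consistent.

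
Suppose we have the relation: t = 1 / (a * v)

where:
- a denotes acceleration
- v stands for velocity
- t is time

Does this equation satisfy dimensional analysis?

No

a (acceleration) has dimensions [L T^-2].
v (velocity) has dimensions [L T^-1].
t (time) has dimensions [T].

Left side: [T]
Right side: [L^-2 T^3]

The two sides have different dimensions, so the equation is NOT dimensionally consistent.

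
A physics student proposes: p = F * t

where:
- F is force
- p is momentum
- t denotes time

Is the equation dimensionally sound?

Yes

F (force) has dimensions [L M T^-2].
p (momentum) has dimensions [L M T^-1].
t (time) has dimensions [T].

Left side: [L M T^-1]
Right side: [L M T^-1]

Both sides have the same dimensions, so the equation is dimensionally consistent.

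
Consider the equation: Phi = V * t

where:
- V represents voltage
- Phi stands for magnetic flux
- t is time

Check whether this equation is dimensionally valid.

Yes

V (voltage) has dimensions [I^-1 L^2 M T^-3].
Phi (magnetic flux) has dimensions [I^-1 L^2 M T^-2].
t (time) has dimensions [T].

Left side: [I^-1 L^2 M T^-2]
Right side: [I^-1 L^2 M T^-2]

Both sides have the same dimensions, so the equation is dimensionally consistent.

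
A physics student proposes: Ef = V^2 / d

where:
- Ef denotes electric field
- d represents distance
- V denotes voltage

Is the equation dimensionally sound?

No

Ef (electric field) has dimensions [I^-1 L M T^-3].
d (distance) has dimensions [L].
V (voltage) has dimensions [I^-1 L^2 M T^-3].

Left side: [I^-1 L M T^-3]
Right side: [I^-2 L^3 M^2 T^-6]

The two sides have different dimensions, so the equation is NOT dimensionally consistent.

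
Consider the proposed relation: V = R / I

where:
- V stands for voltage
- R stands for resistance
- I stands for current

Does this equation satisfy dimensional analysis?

No

V (voltage) has dimensions [I^-1 L^2 M T^-3].
R (resistance) has dimensions [I^-2 L^2 M T^-3].
I (current) has dimensions [I].

Left side: [I^-1 L^2 M T^-3]
Right side: [I^-3 L^2 M T^-3]

The two sides have different dimensions, so the equation is NOT dimensionally consistent.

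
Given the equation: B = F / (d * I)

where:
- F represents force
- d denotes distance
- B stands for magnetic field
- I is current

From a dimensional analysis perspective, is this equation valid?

Yes

F (force) has dimensions [L M T^-2].
d (distance) has dimensions [L].
B (magnetic field) has dimensions [I^-1 M T^-2].
I (current) has dimensions [I].

Left side: [I^-1 M T^-2]
Right side: [I^-1 M T^-2]

Both sides have the same dimensions, so the equation is dimensionally consistent.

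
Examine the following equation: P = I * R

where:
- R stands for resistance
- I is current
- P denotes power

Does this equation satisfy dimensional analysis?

No

R (resistance) has dimensions [I^-2 L^2 M T^-3].
I (current) has dimensions [I].
P (power) has dimensions [L^2 M T^-3].

Left side: [L^2 M T^-3]
Right side: [I^-1 L^2 M T^-3]

The two sides have different dimensions, so the equation is NOT dimensionally consistent.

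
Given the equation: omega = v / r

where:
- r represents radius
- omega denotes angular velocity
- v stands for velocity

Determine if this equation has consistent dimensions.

Yes

r (radius) has dimensions [L].
omega (angular velocity) has dimensions [T^-1].
v (velocity) has dimensions [L T^-1].

Left side: [T^-1]
Right side: [T^-1]

Both sides have the same dimensions, so the equation is dimensionally consistent.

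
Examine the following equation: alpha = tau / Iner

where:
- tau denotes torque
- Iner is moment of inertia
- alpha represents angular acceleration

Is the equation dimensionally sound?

Yes

tau (torque) has dimensions [L^2 M T^-2].
Iner (moment of inertia) has dimensions [L^2 M].
alpha (angular acceleration) has dimensions [T^-2].

Left side: [T^-2]
Right side: [T^-2]

Both sides have the same dimensions, so the equation is dimensionally consistent.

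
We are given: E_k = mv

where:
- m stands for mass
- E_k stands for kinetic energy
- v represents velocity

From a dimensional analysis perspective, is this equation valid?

No

m (mass) has dimensions [M].
E_k (kinetic energy) has dimensions [L^2 M T^-2].
v (velocity) has dimensions [L T^-1].

Left side: [L^2 M T^-2]
Right side: [L M T^-1]

The two sides have different dimensions, so the equation is NOT dimensionally consistent.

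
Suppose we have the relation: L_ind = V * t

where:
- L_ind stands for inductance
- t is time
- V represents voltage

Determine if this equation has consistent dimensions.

No

L_ind (inductance) has dimensions [I^-2 L^2 M T^-2].
t (time) has dimensions [T].
V (voltage) has dimensions [I^-1 L^2 M T^-3].

Left side: [I^-2 L^2 M T^-2]
Right side: [I^-1 L^2 M T^-2]

The two sides have different dimensions, so the equation is NOT dimensionally consistent.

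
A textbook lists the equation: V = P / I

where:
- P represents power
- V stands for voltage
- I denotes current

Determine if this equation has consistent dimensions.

Yes

P (power) has dimensions [L^2 M T^-3].
V (voltage) has dimensions [I^-1 L^2 M T^-3].
I (current) has dimensions [I].

Left side: [I^-1 L^2 M T^-3]
Right side: [I^-1 L^2 M T^-3]

Both sides have the same dimensions, so the equation is dimensionally consistent.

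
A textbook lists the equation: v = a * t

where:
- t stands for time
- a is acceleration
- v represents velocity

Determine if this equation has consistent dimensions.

Yes

t (time) has dimensions [T].
a (acceleration) has dimensions [L T^-2].
v (velocity) has dimensions [L T^-1].

Left side: [L T^-1]
Right side: [L T^-1]

Both sides have the same dimensions, so the equation is dimensionally consistent.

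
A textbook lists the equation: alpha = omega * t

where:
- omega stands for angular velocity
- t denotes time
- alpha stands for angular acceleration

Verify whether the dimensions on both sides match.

No

omega (angular velocity) has dimensions [T^-1].
t (time) has dimensions [T].
alpha (angular acceleration) has dimensions [T^-2].

Left side: [T^-2]
Right side: [dimensionless]

The two sides have different dimensions, so the equation is NOT dimensionally consistent.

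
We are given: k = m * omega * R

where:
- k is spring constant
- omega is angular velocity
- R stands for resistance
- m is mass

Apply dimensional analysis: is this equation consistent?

No

k (spring constant) has dimensions [M T^-2].
omega (angular velocity) has dimensions [T^-1].
R (resistance) has dimensions [I^-2 L^2 M T^-3].
m (mass) has dimensions [M].

Left side: [M T^-2]
Right side: [I^-2 L^2 M^2 T^-4]

The two sides have different dimensions, so the equation is NOT dimensionally consistent.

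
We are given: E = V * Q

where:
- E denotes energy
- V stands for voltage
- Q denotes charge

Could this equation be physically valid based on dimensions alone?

Yes

E (energy) has dimensions [L^2 M T^-2].
V (voltage) has dimensions [I^-1 L^2 M T^-3].
Q (charge) has dimensions [I T].

Left side: [L^2 M T^-2]
Right side: [L^2 M T^-2]

Both sides have the same dimensions, so the equation is dimensionally consistent.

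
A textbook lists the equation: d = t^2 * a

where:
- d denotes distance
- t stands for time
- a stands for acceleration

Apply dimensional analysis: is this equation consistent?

Yes

d (distance) has dimensions [L].
t (time) has dimensions [T].
a (acceleration) has dimensions [L T^-2].

Left side: [L]
Right side: [L]

Both sides have the same dimensions, so the equation is dimensionally consistent.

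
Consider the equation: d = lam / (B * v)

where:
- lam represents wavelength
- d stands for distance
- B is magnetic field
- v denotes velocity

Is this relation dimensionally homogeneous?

No

lam (wavelength) has dimensions [L].
d (distance) has dimensions [L].
B (magnetic field) has dimensions [I^-1 M T^-2].
v (velocity) has dimensions [L T^-1].

Left side: [L]
Right side: [I M^-1 T^3]

The two sides have different dimensions, so the equation is NOT dimensionally consistent.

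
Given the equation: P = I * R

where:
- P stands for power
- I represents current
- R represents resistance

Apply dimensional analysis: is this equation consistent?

No

P (power) has dimensions [L^2 M T^-3].
I (current) has dimensions [I].
R (resistance) has dimensions [I^-2 L^2 M T^-3].

Left side: [L^2 M T^-3]
Right side: [I^-1 L^2 M T^-3]

The two sides have different dimensions, so the equation is NOT dimensionally consistent.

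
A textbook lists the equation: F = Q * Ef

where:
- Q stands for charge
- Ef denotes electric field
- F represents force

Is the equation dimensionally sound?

Yes

Q (charge) has dimensions [I T].
Ef (electric field) has dimensions [I^-1 L M T^-3].
F (force) has dimensions [L M T^-2].

Left side: [L M T^-2]
Right side: [L M T^-2]

Both sides have the same dimensions, so the equation is dimensionally consistent.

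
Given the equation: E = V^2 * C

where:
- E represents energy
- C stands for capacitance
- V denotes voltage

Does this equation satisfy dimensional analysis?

Yes

E (energy) has dimensions [L^2 M T^-2].
C (capacitance) has dimensions [I^2 L^-2 M^-1 T^4].
V (voltage) has dimensions [I^-1 L^2 M T^-3].

Left side: [L^2 M T^-2]
Right side: [L^2 M T^-2]

Both sides have the same dimensions, so the equation is dimensionally consistent.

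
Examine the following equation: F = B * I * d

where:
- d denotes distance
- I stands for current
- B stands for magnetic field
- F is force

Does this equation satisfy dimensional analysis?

Yes

d (distance) has dimensions [L].
I (current) has dimensions [I].
B (magnetic field) has dimensions [I^-1 M T^-2].
F (force) has dimensions [L M T^-2].

Left side: [L M T^-2]
Right side: [L M T^-2]

Both sides have the same dimensions, so the equation is dimensionally consistent.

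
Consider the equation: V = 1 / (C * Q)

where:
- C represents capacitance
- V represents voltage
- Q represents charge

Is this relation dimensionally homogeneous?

No

C (capacitance) has dimensions [I^2 L^-2 M^-1 T^4].
V (voltage) has dimensions [I^-1 L^2 M T^-3].
Q (charge) has dimensions [I T].

Left side: [I^-1 L^2 M T^-3]
Right side: [I^-3 L^2 M T^-5]

The two sides have different dimensions, so the equation is NOT dimensionally consistent.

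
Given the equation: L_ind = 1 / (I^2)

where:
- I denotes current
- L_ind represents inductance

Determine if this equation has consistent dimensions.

No

I (current) has dimensions [I].
L_ind (inductance) has dimensions [I^-2 L^2 M T^-2].

Left side: [I^-2 L^2 M T^-2]
Right side: [I^-2]

The two sides have different dimensions, so the equation is NOT dimensionally consistent.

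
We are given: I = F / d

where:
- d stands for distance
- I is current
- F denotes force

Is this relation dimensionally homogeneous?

No

d (distance) has dimensions [L].
I (current) has dimensions [I].
F (force) has dimensions [L M T^-2].

Left side: [I]
Right side: [M T^-2]

The two sides have different dimensions, so the equation is NOT dimensionally consistent.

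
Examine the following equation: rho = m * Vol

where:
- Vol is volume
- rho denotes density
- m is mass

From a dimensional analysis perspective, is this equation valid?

No

Vol (volume) has dimensions [L^3].
rho (density) has dimensions [L^-3 M].
m (mass) has dimensions [M].

Left side: [L^-3 M]
Right side: [L^3 M]

The two sides have different dimensions, so the equation is NOT dimensionally consistent.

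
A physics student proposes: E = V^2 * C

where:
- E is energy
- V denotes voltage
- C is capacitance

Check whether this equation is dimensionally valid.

Yes

E (energy) has dimensions [L^2 M T^-2].
V (voltage) has dimensions [I^-1 L^2 M T^-3].
C (capacitance) has dimensions [I^2 L^-2 M^-1 T^4].

Left side: [L^2 M T^-2]
Right side: [L^2 M T^-2]

Both sides have the same dimensions, so the equation is dimensionally consistent.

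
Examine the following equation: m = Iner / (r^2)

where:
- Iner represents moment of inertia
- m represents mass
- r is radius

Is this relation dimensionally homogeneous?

Yes

Iner (moment of inertia) has dimensions [L^2 M].
m (mass) has dimensions [M].
r (radius) has dimensions [L].

Left side: [M]
Right side: [M]

Both sides have the same dimensions, so the equation is dimensionally consistent.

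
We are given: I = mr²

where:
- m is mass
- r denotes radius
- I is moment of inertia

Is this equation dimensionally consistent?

Yes

m (mass) has dimensions [M].
r (radius) has dimensions [L].
I (moment of inertia) has dimensions [L^2 M].

Left side: [L^2 M]
Right side: [L^2 M]

Both sides have the same dimensions, so the equation is dimensionally consistent.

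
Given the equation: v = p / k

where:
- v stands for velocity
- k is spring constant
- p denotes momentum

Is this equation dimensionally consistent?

No

v (velocity) has dimensions [L T^-1].
k (spring constant) has dimensions [M T^-2].
p (momentum) has dimensions [L M T^-1].

Left side: [L T^-1]
Right side: [L T]

The two sides have different dimensions, so the equation is NOT dimensionally consistent.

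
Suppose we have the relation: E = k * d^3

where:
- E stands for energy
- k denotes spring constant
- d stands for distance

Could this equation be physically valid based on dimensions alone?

No

E (energy) has dimensions [L^2 M T^-2].
k (spring constant) has dimensions [M T^-2].
d (distance) has dimensions [L].

Left side: [L^2 M T^-2]
Right side: [L^3 M T^-2]

The two sides have different dimensions, so the equation is NOT dimensionally consistent.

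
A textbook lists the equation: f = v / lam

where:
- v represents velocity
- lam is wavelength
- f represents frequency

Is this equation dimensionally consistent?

Yes

v (velocity) has dimensions [L T^-1].
lam (wavelength) has dimensions [L].
f (frequency) has dimensions [T^-1].

Left side: [T^-1]
Right side: [T^-1]

Both sides have the same dimensions, so the equation is dimensionally consistent.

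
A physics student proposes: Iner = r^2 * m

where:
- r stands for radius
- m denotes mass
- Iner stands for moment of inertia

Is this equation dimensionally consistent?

Yes

r (radius) has dimensions [L].
m (mass) has dimensions [M].
Iner (moment of inertia) has dimensions [L^2 M].

Left side: [L^2 M]
Right side: [L^2 M]

Both sides have the same dimensions, so the equation is dimensionally consistent.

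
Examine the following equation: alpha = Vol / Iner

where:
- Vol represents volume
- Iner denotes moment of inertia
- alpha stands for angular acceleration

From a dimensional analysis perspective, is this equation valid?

No

Vol (volume) has dimensions [L^3].
Iner (moment of inertia) has dimensions [L^2 M].
alpha (angular acceleration) has dimensions [T^-2].

Left side: [T^-2]
Right side: [L M^-1]

The two sides have different dimensions, so the equation is NOT dimensionally consistent.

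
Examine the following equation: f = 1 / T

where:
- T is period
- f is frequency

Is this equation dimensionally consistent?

Yes

T (period) has dimensions [T].
f (frequency) has dimensions [T^-1].

Left side: [T^-1]
Right side: [T^-1]

Both sides have the same dimensions, so the equation is dimensionally consistent.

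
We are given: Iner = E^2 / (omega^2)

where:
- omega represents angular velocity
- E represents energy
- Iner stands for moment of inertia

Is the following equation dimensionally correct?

No

omega (angular velocity) has dimensions [T^-1].
E (energy) has dimensions [L^2 M T^-2].
Iner (moment of inertia) has dimensions [L^2 M].

Left side: [L^2 M]
Right side: [L^4 M^2 T^-2]

The two sides have different dimensions, so the equation is NOT dimensionally consistent.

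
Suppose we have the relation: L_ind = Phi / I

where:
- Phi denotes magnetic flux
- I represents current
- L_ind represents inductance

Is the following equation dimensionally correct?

Yes

Phi (magnetic flux) has dimensions [I^-1 L^2 M T^-2].
I (current) has dimensions [I].
L_ind (inductance) has dimensions [I^-2 L^2 M T^-2].

Left side: [I^-2 L^2 M T^-2]
Right side: [I^-2 L^2 M T^-2]

Both sides have the same dimensions, so the equation is dimensionally consistent.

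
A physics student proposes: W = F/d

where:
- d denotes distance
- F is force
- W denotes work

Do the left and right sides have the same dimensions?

No

d (distance) has dimensions [L].
F (force) has dimensions [L M T^-2].
W (work) has dimensions [L^2 M T^-2].

Left side: [L^2 M T^-2]
Right side: [M T^-2]

The two sides have different dimensions, so the equation is NOT dimensionally consistent.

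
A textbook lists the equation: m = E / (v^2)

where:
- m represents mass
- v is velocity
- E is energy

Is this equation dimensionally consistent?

Yes

m (mass) has dimensions [M].
v (velocity) has dimensions [L T^-1].
E (energy) has dimensions [L^2 M T^-2].

Left side: [M]
Right side: [M]

Both sides have the same dimensions, so the equation is dimensionally consistent.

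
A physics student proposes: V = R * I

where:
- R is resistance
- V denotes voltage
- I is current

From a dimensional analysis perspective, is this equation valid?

Yes

R (resistance) has dimensions [I^-2 L^2 M T^-3].
V (voltage) has dimensions [I^-1 L^2 M T^-3].
I (current) has dimensions [I].

Left side: [I^-1 L^2 M T^-3]
Right side: [I^-1 L^2 M T^-3]

Both sides have the same dimensions, so the equation is dimensionally consistent.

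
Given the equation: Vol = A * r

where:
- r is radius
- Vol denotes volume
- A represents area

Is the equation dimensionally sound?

Yes

r (radius) has dimensions [L].
Vol (volume) has dimensions [L^3].
A (area) has dimensions [L^2].

Left side: [L^3]
Right side: [L^3]

Both sides have the same dimensions, so the equation is dimensionally consistent.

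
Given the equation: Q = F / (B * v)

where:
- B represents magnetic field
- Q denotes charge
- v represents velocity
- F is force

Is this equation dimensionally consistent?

Yes

B (magnetic field) has dimensions [I^-1 M T^-2].
Q (charge) has dimensions [I T].
v (velocity) has dimensions [L T^-1].
F (force) has dimensions [L M T^-2].

Left side: [I T]
Right side: [I T]

Both sides have the same dimensions, so the equation is dimensionally consistent.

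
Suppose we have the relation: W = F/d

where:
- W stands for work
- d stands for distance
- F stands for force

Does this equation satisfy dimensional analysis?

No

W (work) has dimensions [L^2 M T^-2].
d (distance) has dimensions [L].
F (force) has dimensions [L M T^-2].

Left side: [L^2 M T^-2]
Right side: [M T^-2]

The two sides have different dimensions, so the equation is NOT dimensionally consistent.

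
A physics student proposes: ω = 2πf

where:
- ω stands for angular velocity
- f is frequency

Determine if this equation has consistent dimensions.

Yes

ω (angular velocity) has dimensions [T^-1].
f (frequency) has dimensions [T^-1].

Left side: [T^-1]
Right side: [T^-1]

Both sides have the same dimensions, so the equation is dimensionally consistent.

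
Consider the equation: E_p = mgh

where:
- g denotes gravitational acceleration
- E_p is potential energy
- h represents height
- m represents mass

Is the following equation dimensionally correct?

Yes

g (gravitational acceleration) has dimensions [L T^-2].
E_p (potential energy) has dimensions [L^2 M T^-2].
h (height) has dimensions [L].
m (mass) has dimensions [M].

Left side: [L^2 M T^-2]
Right side: [L^2 M T^-2]

Both sides have the same dimensions, so the equation is dimensionally consistent.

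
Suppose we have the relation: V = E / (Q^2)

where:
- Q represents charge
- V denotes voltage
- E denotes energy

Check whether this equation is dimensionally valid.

No

Q (charge) has dimensions [I T].
V (voltage) has dimensions [I^-1 L^2 M T^-3].
E (energy) has dimensions [L^2 M T^-2].

Left side: [I^-1 L^2 M T^-3]
Right side: [I^-2 L^2 M T^-4]

The two sides have different dimensions, so the equation is NOT dimensionally consistent.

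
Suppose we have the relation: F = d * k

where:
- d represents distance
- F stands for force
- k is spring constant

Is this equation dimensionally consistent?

Yes

d (distance) has dimensions [L].
F (force) has dimensions [L M T^-2].
k (spring constant) has dimensions [M T^-2].

Left side: [L M T^-2]
Right side: [L M T^-2]

Both sides have the same dimensions, so the equation is dimensionally consistent.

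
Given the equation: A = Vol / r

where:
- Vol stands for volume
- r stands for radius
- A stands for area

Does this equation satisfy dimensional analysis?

Yes

Vol (volume) has dimensions [L^3].
r (radius) has dimensions [L].
A (area) has dimensions [L^2].

Left side: [L^2]
Right side: [L^2]

Both sides have the same dimensions, so the equation is dimensionally consistent.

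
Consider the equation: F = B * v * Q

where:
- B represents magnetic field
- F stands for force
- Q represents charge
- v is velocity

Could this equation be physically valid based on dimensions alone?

Yes

B (magnetic field) has dimensions [I^-1 M T^-2].
F (force) has dimensions [L M T^-2].
Q (charge) has dimensions [I T].
v (velocity) has dimensions [L T^-1].

Left side: [L M T^-2]
Right side: [L M T^-2]

Both sides have the same dimensions, so the equation is dimensionally consistent.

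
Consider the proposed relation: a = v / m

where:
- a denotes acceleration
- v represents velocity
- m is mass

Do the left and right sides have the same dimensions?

No

a (acceleration) has dimensions [L T^-2].
v (velocity) has dimensions [L T^-1].
m (mass) has dimensions [M].

Left side: [L T^-2]
Right side: [L M^-1 T^-1]

The two sides have different dimensions, so the equation is NOT dimensionally consistent.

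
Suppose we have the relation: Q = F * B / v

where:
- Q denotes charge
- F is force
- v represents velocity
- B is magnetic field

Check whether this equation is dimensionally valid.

No

Q (charge) has dimensions [I T].
F (force) has dimensions [L M T^-2].
v (velocity) has dimensions [L T^-1].
B (magnetic field) has dimensions [I^-1 M T^-2].

Left side: [I T]
Right side: [I^-1 M^2 T^-3]

The two sides have different dimensions, so the equation is NOT dimensionally consistent.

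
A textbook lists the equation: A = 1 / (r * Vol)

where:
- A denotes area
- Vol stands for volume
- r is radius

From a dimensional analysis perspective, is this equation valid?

No

A (area) has dimensions [L^2].
Vol (volume) has dimensions [L^3].
r (radius) has dimensions [L].

Left side: [L^2]
Right side: [L^-4]

The two sides have different dimensions, so the equation is NOT dimensionally consistent.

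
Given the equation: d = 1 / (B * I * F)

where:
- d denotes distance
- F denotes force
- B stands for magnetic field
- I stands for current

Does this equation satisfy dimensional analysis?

No

d (distance) has dimensions [L].
F (force) has dimensions [L M T^-2].
B (magnetic field) has dimensions [I^-1 M T^-2].
I (current) has dimensions [I].

Left side: [L]
Right side: [L^-1 M^-2 T^4]

The two sides have different dimensions, so the equation is NOT dimensionally consistent.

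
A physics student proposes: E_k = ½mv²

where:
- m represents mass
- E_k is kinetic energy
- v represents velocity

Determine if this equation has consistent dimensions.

Yes

m (mass) has dimensions [M].
E_k (kinetic energy) has dimensions [L^2 M T^-2].
v (velocity) has dimensions [L T^-1].

Left side: [L^2 M T^-2]
Right side: [L^2 M T^-2]

Both sides have the same dimensions, so the equation is dimensionally consistent.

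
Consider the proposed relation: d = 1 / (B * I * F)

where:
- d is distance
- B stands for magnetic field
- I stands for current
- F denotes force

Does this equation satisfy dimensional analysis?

No

d (distance) has dimensions [L].
B (magnetic field) has dimensions [I^-1 M T^-2].
I (current) has dimensions [I].
F (force) has dimensions [L M T^-2].

Left side: [L]
Right side: [L^-1 M^-2 T^4]

The two sides have different dimensions, so the equation is NOT dimensionally consistent.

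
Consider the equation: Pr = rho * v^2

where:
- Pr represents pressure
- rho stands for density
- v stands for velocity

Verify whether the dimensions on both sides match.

Yes

Pr (pressure) has dimensions [L^-1 M T^-2].
rho (density) has dimensions [L^-3 M].
v (velocity) has dimensions [L T^-1].

Left side: [L^-1 M T^-2]
Right side: [L^-1 M T^-2]

Both sides have the same dimensions, so the equation is dimensionally consistent.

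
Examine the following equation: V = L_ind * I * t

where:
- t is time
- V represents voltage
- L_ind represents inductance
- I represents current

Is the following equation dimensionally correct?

No

t (time) has dimensions [T].
V (voltage) has dimensions [I^-1 L^2 M T^-3].
L_ind (inductance) has dimensions [I^-2 L^2 M T^-2].
I (current) has dimensions [I].

Left side: [I^-1 L^2 M T^-3]
Right side: [I^-1 L^2 M T^-1]

The two sides have different dimensions, so the equation is NOT dimensionally consistent.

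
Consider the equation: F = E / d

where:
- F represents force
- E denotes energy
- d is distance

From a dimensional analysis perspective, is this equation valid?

Yes

F (force) has dimensions [L M T^-2].
E (energy) has dimensions [L^2 M T^-2].
d (distance) has dimensions [L].

Left side: [L M T^-2]
Right side: [L M T^-2]

Both sides have the same dimensions, so the equation is dimensionally consistent.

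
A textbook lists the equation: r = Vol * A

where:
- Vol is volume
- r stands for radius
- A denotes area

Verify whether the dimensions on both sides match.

No

Vol (volume) has dimensions [L^3].
r (radius) has dimensions [L].
A (area) has dimensions [L^2].

Left side: [L]
Right side: [L^5]

The two sides have different dimensions, so the equation is NOT dimensionally consistent.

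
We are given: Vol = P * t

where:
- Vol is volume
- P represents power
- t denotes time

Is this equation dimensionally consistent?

No

Vol (volume) has dimensions [L^3].
P (power) has dimensions [L^2 M T^-3].
t (time) has dimensions [T].

Left side: [L^3]
Right side: [L^2 M T^-2]

The two sides have different dimensions, so the equation is NOT dimensionally consistent.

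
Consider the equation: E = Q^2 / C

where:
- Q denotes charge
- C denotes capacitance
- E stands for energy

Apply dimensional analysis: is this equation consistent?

Yes

Q (charge) has dimensions [I T].
C (capacitance) has dimensions [I^2 L^-2 M^-1 T^4].
E (energy) has dimensions [L^2 M T^-2].

Left side: [L^2 M T^-2]
Right side: [L^2 M T^-2]

Both sides have the same dimensions, so the equation is dimensionally consistent.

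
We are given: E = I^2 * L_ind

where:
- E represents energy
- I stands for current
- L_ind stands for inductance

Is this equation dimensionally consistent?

Yes

E (energy) has dimensions [L^2 M T^-2].
I (current) has dimensions [I].
L_ind (inductance) has dimensions [I^-2 L^2 M T^-2].

Left side: [L^2 M T^-2]
Right side: [L^2 M T^-2]

Both sides have the same dimensions, so the equation is dimensionally consistent.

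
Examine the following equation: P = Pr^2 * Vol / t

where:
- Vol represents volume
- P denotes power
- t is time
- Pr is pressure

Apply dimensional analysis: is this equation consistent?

No

Vol (volume) has dimensions [L^3].
P (power) has dimensions [L^2 M T^-3].
t (time) has dimensions [T].
Pr (pressure) has dimensions [L^-1 M T^-2].

Left side: [L^2 M T^-3]
Right side: [L M^2 T^-5]

The two sides have different dimensions, so the equation is NOT dimensionally consistent.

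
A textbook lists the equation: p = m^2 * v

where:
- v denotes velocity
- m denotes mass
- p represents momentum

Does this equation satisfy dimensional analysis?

No

v (velocity) has dimensions [L T^-1].
m (mass) has dimensions [M].
p (momentum) has dimensions [L M T^-1].

Left side: [L M T^-1]
Right side: [L M^2 T^-1]

The two sides have different dimensions, so the equation is NOT dimensionally consistent.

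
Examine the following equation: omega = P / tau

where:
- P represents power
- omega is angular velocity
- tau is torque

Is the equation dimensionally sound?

Yes

P (power) has dimensions [L^2 M T^-3].
omega (angular velocity) has dimensions [T^-1].
tau (torque) has dimensions [L^2 M T^-2].

Left side: [T^-1]
Right side: [T^-1]

Both sides have the same dimensions, so the equation is dimensionally consistent.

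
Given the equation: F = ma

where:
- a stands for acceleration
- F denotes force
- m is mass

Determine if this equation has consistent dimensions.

Yes

a (acceleration) has dimensions [L T^-2].
F (force) has dimensions [L M T^-2].
m (mass) has dimensions [M].

Left side: [L M T^-2]
Right side: [L M T^-2]

Both sides have the same dimensions, so the equation is dimensionally consistent.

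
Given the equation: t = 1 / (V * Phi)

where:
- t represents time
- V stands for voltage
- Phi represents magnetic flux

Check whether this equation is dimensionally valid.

No

t (time) has dimensions [T].
V (voltage) has dimensions [I^-1 L^2 M T^-3].
Phi (magnetic flux) has dimensions [I^-1 L^2 M T^-2].

Left side: [T]
Right side: [I^2 L^-4 M^-2 T^5]

The two sides have different dimensions, so the equation is NOT dimensionally consistent.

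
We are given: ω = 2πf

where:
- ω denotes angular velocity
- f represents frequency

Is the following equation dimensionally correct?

Yes

ω (angular velocity) has dimensions [T^-1].
f (frequency) has dimensions [T^-1].

Left side: [T^-1]
Right side: [T^-1]

Both sides have the same dimensions, so the equation is dimensionally consistent.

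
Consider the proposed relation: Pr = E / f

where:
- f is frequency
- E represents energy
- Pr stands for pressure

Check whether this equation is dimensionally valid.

No

f (frequency) has dimensions [T^-1].
E (energy) has dimensions [L^2 M T^-2].
Pr (pressure) has dimensions [L^-1 M T^-2].

Left side: [L^-1 M T^-2]
Right side: [L^2 M T^-1]

The two sides have different dimensions, so the equation is NOT dimensionally consistent.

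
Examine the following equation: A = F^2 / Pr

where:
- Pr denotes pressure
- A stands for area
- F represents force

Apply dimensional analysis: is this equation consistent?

No

Pr (pressure) has dimensions [L^-1 M T^-2].
A (area) has dimensions [L^2].
F (force) has dimensions [L M T^-2].

Left side: [L^2]
Right side: [L^3 M T^-2]

The two sides have different dimensions, so the equation is NOT dimensionally consistent.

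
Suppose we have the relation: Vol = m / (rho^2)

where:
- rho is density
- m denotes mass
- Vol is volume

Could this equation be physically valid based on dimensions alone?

No

rho (density) has dimensions [L^-3 M].
m (mass) has dimensions [M].
Vol (volume) has dimensions [L^3].

Left side: [L^3]
Right side: [L^6 M^-1]

The two sides have different dimensions, so the equation is NOT dimensionally consistent.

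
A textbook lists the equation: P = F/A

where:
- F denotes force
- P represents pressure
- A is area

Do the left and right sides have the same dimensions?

Yes

F (force) has dimensions [L M T^-2].
P (pressure) has dimensions [L^-1 M T^-2].
A (area) has dimensions [L^2].

Left side: [L^-1 M T^-2]
Right side: [L^-1 M T^-2]

Both sides have the same dimensions, so the equation is dimensionally consistent.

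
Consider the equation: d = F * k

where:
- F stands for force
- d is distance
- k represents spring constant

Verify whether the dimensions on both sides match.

No

F (force) has dimensions [L M T^-2].
d (distance) has dimensions [L].
k (spring constant) has dimensions [M T^-2].

Left side: [L]
Right side: [L M^2 T^-4]

The two sides have different dimensions, so the equation is NOT dimensionally consistent.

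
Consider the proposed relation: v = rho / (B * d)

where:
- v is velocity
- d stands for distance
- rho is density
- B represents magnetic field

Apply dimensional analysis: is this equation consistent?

No

v (velocity) has dimensions [L T^-1].
d (distance) has dimensions [L].
rho (density) has dimensions [L^-3 M].
B (magnetic field) has dimensions [I^-1 M T^-2].

Left side: [L T^-1]
Right side: [I L^-4 T^2]

The two sides have different dimensions, so the equation is NOT dimensionally consistent.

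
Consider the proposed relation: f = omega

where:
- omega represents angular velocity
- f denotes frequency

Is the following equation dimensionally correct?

Yes

omega (angular velocity) has dimensions [T^-1].
f (frequency) has dimensions [T^-1].

Left side: [T^-1]
Right side: [T^-1]

Both sides have the same dimensions, so the equation is dimensionally consistent.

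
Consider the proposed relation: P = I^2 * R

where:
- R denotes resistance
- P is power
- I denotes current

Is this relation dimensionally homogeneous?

Yes

R (resistance) has dimensions [I^-2 L^2 M T^-3].
P (power) has dimensions [L^2 M T^-3].
I (current) has dimensions [I].

Left side: [L^2 M T^-3]
Right side: [L^2 M T^-3]

Both sides have the same dimensions, so the equation is dimensionally consistent.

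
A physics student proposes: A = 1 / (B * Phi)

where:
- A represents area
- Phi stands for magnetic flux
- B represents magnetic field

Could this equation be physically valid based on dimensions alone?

No

A (area) has dimensions [L^2].
Phi (magnetic flux) has dimensions [I^-1 L^2 M T^-2].
B (magnetic field) has dimensions [I^-1 M T^-2].

Left side: [L^2]
Right side: [I^2 L^-2 M^-2 T^4]

The two sides have different dimensions, so the equation is NOT dimensionally consistent.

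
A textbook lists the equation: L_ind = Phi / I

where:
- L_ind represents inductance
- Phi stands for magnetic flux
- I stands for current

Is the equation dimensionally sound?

Yes

L_ind (inductance) has dimensions [I^-2 L^2 M T^-2].
Phi (magnetic flux) has dimensions [I^-1 L^2 M T^-2].
I (current) has dimensions [I].

Left side: [I^-2 L^2 M T^-2]
Right side: [I^-2 L^2 M T^-2]

Both sides have the same dimensions, so the equation is dimensionally consistent.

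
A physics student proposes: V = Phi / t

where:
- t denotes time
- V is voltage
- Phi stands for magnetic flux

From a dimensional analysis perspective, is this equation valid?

Yes

t (time) has dimensions [T].
V (voltage) has dimensions [I^-1 L^2 M T^-3].
Phi (magnetic flux) has dimensions [I^-1 L^2 M T^-2].

Left side: [I^-1 L^2 M T^-3]
Right side: [I^-1 L^2 M T^-3]

Both sides have the same dimensions, so the equation is dimensionally consistent.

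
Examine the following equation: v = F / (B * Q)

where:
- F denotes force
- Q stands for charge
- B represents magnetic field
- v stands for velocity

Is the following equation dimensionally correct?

Yes

F (force) has dimensions [L M T^-2].
Q (charge) has dimensions [I T].
B (magnetic field) has dimensions [I^-1 M T^-2].
v (velocity) has dimensions [L T^-1].

Left side: [L T^-1]
Right side: [L T^-1]

Both sides have the same dimensions, so the equation is dimensionally consistent.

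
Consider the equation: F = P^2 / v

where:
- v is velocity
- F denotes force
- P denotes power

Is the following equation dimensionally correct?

No

v (velocity) has dimensions [L T^-1].
F (force) has dimensions [L M T^-2].
P (power) has dimensions [L^2 M T^-3].

Left side: [L M T^-2]
Right side: [L^3 M^2 T^-5]

The two sides have different dimensions, so the equation is NOT dimensionally consistent.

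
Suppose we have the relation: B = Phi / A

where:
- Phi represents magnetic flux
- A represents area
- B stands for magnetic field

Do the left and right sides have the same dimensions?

Yes

Phi (magnetic flux) has dimensions [I^-1 L^2 M T^-2].
A (area) has dimensions [L^2].
B (magnetic field) has dimensions [I^-1 M T^-2].

Left side: [I^-1 M T^-2]
Right side: [I^-1 M T^-2]

Both sides have the same dimensions, so the equation is dimensionally consistent.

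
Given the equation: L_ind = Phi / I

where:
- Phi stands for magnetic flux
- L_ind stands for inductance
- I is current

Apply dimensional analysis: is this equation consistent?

Yes

Phi (magnetic flux) has dimensions [I^-1 L^2 M T^-2].
L_ind (inductance) has dimensions [I^-2 L^2 M T^-2].
I (current) has dimensions [I].

Left side: [I^-2 L^2 M T^-2]
Right side: [I^-2 L^2 M T^-2]

Both sides have the same dimensions, so the equation is dimensionally consistent.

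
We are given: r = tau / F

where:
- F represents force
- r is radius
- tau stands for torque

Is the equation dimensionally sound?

Yes

F (force) has dimensions [L M T^-2].
r (radius) has dimensions [L].
tau (torque) has dimensions [L^2 M T^-2].

Left side: [L]
Right side: [L]

Both sides have the same dimensions, so the equation is dimensionally consistent.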